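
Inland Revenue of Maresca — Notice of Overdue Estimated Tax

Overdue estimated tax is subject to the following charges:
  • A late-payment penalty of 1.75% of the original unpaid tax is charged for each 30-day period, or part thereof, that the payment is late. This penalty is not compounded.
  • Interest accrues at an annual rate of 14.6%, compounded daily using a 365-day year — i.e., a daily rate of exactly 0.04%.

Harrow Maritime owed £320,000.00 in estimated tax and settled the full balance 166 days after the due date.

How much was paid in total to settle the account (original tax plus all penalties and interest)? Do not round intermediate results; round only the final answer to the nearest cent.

£375,564.77

Penalty periods: ⌈166/30⌉ = 6; penalty = 6 × 1.75% × £320,000.00 = £33,600.00
Interest: £320,000.00 × ((1 + 0.0004)^166 − 1) = £320,000.00 × 0.06863991… = £21,964.7698…
Total = £320,000.00 + £33,600.0000 + £21,964.7698… = £375,564.77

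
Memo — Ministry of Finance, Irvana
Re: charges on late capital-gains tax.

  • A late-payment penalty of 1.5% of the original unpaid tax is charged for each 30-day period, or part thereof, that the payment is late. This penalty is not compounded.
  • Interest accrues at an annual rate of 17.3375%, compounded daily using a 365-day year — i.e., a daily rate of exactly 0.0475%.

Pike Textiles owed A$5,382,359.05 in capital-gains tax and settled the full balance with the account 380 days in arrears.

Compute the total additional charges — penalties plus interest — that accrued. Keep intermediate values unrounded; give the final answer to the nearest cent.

Penalty periods: ⌈380/30⌉ = 13; penalty = 13 × 1.5% × A$5,382,359.05 = A$1,049,560.01…
Interest: A$5,382,359.05 × ((1 + 0.000475)^380 − 1) = A$5,382,359.05 × 0.19776479… = A$1,064,441.1070…
Penalties + interest = A$1,049,560.0148… + A$1,064,441.1070… = A$2,114,001.12

A$2,114,001.12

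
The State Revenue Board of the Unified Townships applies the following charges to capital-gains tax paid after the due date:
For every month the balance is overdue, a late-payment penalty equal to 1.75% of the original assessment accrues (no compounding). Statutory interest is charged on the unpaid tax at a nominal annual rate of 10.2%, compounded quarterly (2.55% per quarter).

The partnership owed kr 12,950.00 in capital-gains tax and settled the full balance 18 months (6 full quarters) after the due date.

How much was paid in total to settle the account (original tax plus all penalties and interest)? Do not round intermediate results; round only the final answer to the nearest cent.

Late-payment penalty = 1.75% × kr 12,950.00 × 18 mo = kr 4,079.25
Interest: kr 12,950.00 × ((1 + 0.0255)^6 − 1) = kr 12,950.00 × 0.1630918… = kr 2,112.0386…
Total = kr 12,950.00 + kr 4,079.2500 + kr 2,112.0386… = kr 19,141.29

kr 19,141.29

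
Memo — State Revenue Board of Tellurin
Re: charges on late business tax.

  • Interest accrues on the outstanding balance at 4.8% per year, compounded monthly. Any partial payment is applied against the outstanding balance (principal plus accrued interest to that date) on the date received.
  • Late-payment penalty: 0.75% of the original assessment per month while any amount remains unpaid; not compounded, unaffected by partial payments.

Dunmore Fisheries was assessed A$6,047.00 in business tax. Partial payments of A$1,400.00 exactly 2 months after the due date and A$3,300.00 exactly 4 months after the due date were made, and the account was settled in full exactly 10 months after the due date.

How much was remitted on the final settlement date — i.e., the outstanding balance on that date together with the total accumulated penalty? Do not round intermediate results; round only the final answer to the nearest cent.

Monthly rate = 4.8% ÷ 12 = 0.4%
Balance at month 2: A$6,047.0000 × (1 + 0.004)^2 = A$6,095.4728…
After A$1,400.00 payment: A$6,095.4728… − A$1,400.00 = A$4,695.4728…
Balance at month 4: A$4,695.4728… × (1 + 0.004)^2 = A$4,733.1117…
After A$3,300.00 payment: A$4,733.1117… − A$3,300.00 = A$1,433.1117…
Balance at month 10: A$1,433.1117… × (1 + 0.004)^6 = A$1,467.8521…
Penalty: 10 × 0.75% × A$6,047.00 = A$453.53…
Final settlement = outstanding balance + penalty = A$1,467.8521… + A$453.53… = A$1,921.38

A$1,921.38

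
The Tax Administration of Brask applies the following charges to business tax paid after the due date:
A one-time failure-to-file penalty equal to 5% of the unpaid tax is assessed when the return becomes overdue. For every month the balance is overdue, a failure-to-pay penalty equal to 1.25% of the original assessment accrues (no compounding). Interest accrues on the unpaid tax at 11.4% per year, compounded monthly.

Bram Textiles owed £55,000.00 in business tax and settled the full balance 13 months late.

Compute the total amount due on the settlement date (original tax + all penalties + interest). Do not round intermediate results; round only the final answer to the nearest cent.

£73,880.98

Failure-to-file penalty: 5% × £55,000.00 = £2,750.00
Failure-to-pay penalty = 1.25% × £55,000.00 × 13 mo = £8,937.50
Interest (11.4%/yr ÷ 12 = 0.95%/month): £55,000.00 × ((1 + 0.0095)^13 − 1) = £7,193.4849…
Total = £55,000.00 + £11,687.5000 + £7,193.4849… = £73,880.98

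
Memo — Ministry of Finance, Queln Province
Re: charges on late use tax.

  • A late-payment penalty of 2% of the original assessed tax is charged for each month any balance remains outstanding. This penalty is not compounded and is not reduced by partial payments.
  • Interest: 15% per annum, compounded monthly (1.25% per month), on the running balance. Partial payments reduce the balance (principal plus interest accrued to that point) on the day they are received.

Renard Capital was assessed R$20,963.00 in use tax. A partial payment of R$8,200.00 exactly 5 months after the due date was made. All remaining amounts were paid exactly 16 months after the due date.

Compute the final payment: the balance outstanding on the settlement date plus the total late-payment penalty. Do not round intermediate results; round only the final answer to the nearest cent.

Balance at month 5: R$20,963.0000 × (1 + 0.0125)^5 = R$22,306.3542…
After R$8,200.00 payment: R$22,306.3542… − R$8,200.00 = R$14,106.3542…
Balance at month 16: R$14,106.3542… × (1 + 0.0125)^11 = R$16,171.8660…
Penalty: 16 × 2% × R$20,963.00 = R$6,708.16
Final settlement = outstanding balance + penalty = R$16,171.8660… + R$6,708.16 = R$22,880.03

R$22,880.03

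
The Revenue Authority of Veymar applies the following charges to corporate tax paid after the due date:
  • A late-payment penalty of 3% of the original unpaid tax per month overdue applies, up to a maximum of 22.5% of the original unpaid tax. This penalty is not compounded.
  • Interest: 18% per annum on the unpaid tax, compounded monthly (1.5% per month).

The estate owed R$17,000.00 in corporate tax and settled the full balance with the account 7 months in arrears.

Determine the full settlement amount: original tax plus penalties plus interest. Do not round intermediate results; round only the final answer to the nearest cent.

R$22,437.36

Penalty: 7 × 3% × R$17,000.00 = R$3,570.00 (below the 22.5% cap of R$3,825.00)
Interest: R$17,000.00 × ((1 + 0.015)^7 − 1) = R$17,000.00 × 0.1098449… = R$1,867.3635…
Total = R$17,000.00 + R$3,570.0000 + R$1,867.3635… = R$22,437.36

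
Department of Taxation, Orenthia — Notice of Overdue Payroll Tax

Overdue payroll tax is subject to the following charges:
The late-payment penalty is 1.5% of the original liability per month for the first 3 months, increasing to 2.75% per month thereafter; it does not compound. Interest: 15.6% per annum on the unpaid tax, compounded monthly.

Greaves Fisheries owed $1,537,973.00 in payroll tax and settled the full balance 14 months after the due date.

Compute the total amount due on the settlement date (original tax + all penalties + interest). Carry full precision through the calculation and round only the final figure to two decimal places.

$2,377,257.26

Penalty, months 1–3: 3 × 1.5% × $1,537,973.00 = $69,208.79…
Penalty, months 4–14: 11 × 2.75% × $1,537,973.00 = $465,236.83…
Interest (15.6%/yr ÷ 12 = 1.3%/month): $1,537,973.00 × ((1 + 0.013)^14 − 1) = $304,838.6379…
Total = $1,537,973.00 + $534,445.6175 + $304,838.6379… = $2,377,257.26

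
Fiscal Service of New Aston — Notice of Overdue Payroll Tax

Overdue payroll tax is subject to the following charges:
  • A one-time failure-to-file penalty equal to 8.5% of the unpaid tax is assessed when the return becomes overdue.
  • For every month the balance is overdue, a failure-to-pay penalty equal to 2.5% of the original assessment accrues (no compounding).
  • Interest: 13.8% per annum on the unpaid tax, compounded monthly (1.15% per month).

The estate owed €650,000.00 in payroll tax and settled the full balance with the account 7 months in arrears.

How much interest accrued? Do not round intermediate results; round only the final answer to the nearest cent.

Interest: €650,000.00 × ((1 + 0.0115)^7 − 1) = €650,000.00 × 0.0833311… = €54,165.2131…

€54,165.21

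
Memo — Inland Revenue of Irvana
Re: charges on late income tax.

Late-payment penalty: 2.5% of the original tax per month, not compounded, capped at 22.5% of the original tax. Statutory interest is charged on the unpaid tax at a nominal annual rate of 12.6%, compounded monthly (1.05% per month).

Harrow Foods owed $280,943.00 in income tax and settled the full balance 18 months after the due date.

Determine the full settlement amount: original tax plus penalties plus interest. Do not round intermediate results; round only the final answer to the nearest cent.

$402,268.57

Penalty (uncapped): 18 × 2.5% × $280,943.00 = $126,424.35; cap = 22.5% × $280,943.00 = $63,212.18… → penalty = $63,212.18…
Interest: $280,943.00 × ((1 + 0.0105)^18 − 1) = $280,943.00 × 0.2068512… = $58,113.3926…
Total = $280,943.00 + $63,212.1750 + $58,113.3926… = $402,268.57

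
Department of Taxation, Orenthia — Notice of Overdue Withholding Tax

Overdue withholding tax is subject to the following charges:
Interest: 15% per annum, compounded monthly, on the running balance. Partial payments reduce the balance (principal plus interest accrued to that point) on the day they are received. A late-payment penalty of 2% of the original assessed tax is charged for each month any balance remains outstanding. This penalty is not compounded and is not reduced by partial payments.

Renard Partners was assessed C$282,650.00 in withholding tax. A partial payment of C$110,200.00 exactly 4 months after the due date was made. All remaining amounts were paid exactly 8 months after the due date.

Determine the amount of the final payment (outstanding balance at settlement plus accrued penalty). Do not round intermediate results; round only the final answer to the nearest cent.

Monthly rate = 15% ÷ 12 = 1.25%
Balance at month 4: C$282,650.0000 × (1 + 0.0125)^4 = C$297,049.6995…
After C$110,200.00 payment: C$297,049.6995… − C$110,200.00 = C$186,849.6995…
Balance at month 8: C$186,849.6995… × (1 + 0.0125)^4 = C$196,368.8204…
Penalty: 8 × 2% × C$282,650.00 = C$45,224.00
Final settlement = outstanding balance + penalty = C$196,368.8204… + C$45,224.00 = C$241,592.82

C$241,592.82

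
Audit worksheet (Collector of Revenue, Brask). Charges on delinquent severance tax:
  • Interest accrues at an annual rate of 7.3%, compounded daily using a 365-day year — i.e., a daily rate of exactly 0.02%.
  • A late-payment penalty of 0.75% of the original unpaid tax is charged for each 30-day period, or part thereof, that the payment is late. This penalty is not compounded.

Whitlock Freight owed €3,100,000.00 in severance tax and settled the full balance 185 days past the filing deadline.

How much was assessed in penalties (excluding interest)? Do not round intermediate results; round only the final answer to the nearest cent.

€162,750.00

Penalty periods: ⌈185/30⌉ = 7; penalty = 7 × 0.75% × €3,100,000.00 = €162,750.00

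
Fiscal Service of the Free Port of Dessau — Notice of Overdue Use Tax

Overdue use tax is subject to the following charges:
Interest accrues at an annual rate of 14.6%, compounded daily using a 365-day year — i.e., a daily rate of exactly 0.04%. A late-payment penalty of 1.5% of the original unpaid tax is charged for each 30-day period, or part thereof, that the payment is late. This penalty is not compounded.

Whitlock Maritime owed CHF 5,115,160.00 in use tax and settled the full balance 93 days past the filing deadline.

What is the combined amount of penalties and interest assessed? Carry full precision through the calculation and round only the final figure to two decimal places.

CHF 500,737.64

Penalty periods: ⌈93/30⌉ = 4; penalty = 4 × 1.5% × CHF 5,115,160.00 = CHF 306,909.60
Interest: CHF 5,115,160.00 × ((1 + 0.0004)^93 − 1) = CHF 5,115,160.00 × 0.03789286… = CHF 193,828.0433…
Penalties + interest = CHF 306,909.6000 + CHF 193,828.0433… = CHF 500,737.64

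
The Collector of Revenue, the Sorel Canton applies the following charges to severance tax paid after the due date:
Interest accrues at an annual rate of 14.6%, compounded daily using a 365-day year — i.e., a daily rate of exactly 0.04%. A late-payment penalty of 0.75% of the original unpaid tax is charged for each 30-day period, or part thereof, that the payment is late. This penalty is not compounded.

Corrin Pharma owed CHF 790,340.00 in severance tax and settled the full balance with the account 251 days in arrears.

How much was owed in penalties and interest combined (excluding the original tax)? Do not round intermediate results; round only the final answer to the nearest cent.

CHF 136,800.65

Penalty periods: ⌈251/30⌉ = 9; penalty = 9 × 0.75% × CHF 790,340.00 = CHF 53,347.95
Interest: CHF 790,340.00 × ((1 + 0.0004)^251 − 1) = CHF 790,340.00 × 0.10559088… = CHF 83,452.6963…
Penalties + interest = CHF 53,347.9500 + CHF 83,452.6963… = CHF 136,800.65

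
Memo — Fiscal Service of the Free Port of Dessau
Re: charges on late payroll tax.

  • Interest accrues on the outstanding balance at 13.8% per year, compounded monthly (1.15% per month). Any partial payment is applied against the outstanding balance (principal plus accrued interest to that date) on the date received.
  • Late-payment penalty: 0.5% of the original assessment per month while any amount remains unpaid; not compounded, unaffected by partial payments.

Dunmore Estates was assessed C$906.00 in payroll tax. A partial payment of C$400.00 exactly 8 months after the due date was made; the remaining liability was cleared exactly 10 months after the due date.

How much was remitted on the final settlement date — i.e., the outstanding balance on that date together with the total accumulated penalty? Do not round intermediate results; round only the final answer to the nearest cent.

C$651.80

Balance at month 8: C$906.0000 × (1 + 0.0115)^8 = C$992.7852…
After C$400.00 payment: C$992.7852… − C$400.00 = C$592.7852…
Balance at month 10: C$592.7852… × (1 + 0.0115)^2 = C$606.4977…
Penalty: 10 × 0.5% × C$906.00 = C$45.30
Final settlement = outstanding balance + penalty = C$606.4977… + C$45.30 = C$651.80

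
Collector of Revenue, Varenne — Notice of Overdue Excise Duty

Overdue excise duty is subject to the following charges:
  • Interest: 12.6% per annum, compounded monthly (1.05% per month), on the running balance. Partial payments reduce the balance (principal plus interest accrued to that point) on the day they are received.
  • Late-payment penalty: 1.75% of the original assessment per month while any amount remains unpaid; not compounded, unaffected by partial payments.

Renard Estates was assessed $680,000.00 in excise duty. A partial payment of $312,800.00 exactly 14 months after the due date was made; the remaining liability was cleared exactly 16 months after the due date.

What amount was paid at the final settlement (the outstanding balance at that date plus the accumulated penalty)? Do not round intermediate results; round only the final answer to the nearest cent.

$674,689.37

Balance at month 14: $680,000.0000 × (1 + 0.0105)^14 = $787,077.2556…
After $312,800.00 payment: $787,077.2556… − $312,800.00 = $474,277.2556…
Balance at month 16: $474,277.2556… × (1 + 0.0105)^2 = $484,289.3670…
Penalty: 16 × 1.75% × $680,000.00 = $190,400.00
Final settlement = outstanding balance + penalty = $484,289.3670… + $190,400.00 = $674,689.37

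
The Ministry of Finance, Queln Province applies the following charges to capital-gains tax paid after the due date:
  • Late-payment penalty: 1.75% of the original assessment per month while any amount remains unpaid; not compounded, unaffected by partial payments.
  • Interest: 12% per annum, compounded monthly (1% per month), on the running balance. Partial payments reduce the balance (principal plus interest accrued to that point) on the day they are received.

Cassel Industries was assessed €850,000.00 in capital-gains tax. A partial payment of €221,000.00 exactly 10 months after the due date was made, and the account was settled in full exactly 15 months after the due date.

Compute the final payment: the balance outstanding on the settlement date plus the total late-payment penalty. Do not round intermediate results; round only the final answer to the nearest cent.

€977,675.39

Balance at month 10: €850,000.0000 × (1 + 0.01)^10 = €938,928.8066…
After €221,000.00 payment: €938,928.8066… − €221,000.00 = €717,928.8066…
Balance at month 15: €717,928.8066… × (1 + 0.01)^5 = €754,550.3910…
Penalty: 15 × 1.75% × €850,000.00 = €223,125.00
Final settlement = outstanding balance + penalty = €754,550.3910… + €223,125.00 = €977,675.39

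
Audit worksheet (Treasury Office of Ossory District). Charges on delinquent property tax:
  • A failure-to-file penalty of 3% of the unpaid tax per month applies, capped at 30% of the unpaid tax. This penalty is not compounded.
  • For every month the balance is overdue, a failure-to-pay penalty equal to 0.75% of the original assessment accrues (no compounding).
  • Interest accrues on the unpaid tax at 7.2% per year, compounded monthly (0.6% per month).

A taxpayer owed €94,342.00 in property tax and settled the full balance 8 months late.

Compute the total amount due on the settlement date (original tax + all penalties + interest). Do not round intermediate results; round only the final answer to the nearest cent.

Failure-to-file: 8 × 3% × €94,342.00 = €22,642.08 (under the 30% cap)
Failure-to-pay penalty = 0.75% × €94,342.00 × 8 mo = €5,660.52
Interest: €94,342.00 × ((1 + 0.006)^8 − 1) = €94,342.00 × 0.0490202… = €4,624.6625…
Total = €94,342.00 + €28,302.6000 + €4,624.6625… = €127,269.26

€127,269.26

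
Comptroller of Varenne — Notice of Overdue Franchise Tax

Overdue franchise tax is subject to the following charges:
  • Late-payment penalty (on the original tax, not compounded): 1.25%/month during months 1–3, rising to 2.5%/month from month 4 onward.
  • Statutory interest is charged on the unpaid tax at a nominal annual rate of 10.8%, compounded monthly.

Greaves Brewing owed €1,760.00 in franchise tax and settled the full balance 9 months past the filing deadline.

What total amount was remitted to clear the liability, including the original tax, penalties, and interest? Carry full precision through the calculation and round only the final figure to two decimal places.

€2,237.80

Penalty, months 1–3: 3 × 1.25% × €1,760.00 = €66.00
Penalty, months 4–9: 6 × 2.5% × €1,760.00 = €264.00
Interest (10.8%/yr ÷ 12 = 0.9%/month): €1,760.00 × ((1 + 0.009)^9 − 1) = €147.8014…
Total = €1,760.00 + €330.0000 + €147.8014… = €2,237.80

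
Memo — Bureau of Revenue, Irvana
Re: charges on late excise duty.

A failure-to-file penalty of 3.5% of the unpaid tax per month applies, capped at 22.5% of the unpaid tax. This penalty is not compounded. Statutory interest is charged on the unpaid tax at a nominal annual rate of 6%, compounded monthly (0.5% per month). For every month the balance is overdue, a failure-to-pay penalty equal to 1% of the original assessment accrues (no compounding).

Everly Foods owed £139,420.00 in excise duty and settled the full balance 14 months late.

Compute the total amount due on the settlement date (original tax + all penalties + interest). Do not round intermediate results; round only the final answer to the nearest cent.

Failure-to-file: 14 × 3.5% × £139,420.00 = £68,315.80, capped at 22.5% × £139,420.00 = £31,369.50
Failure-to-pay penalty = 1% × £139,420.00 × 14 mo = £19,518.80
Interest: £139,420.00 × ((1 + 0.005)^14 − 1) = £139,420.00 × 0.0723211… = £10,083.0122…
Total = £139,420.00 + £50,888.3000 + £10,083.0122… = £200,391.31

£200,391.31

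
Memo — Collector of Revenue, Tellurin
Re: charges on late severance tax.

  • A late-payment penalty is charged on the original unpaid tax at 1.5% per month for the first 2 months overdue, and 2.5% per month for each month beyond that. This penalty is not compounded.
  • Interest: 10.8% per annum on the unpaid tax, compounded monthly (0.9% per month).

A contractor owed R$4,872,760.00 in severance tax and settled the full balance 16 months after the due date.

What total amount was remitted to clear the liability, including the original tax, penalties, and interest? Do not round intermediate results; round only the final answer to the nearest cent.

R$7,475,498.19

Penalty, months 1–2: 2 × 1.5% × R$4,872,760.00 = R$146,182.80
Penalty, months 3–16: 14 × 2.5% × R$4,872,760.00 = R$1,705,466.00
Interest: R$4,872,760.00 × ((1 + 0.009)^16 − 1) = R$4,872,760.00 × 0.1541404… = R$751,089.3863…
Total = R$4,872,760.00 + R$1,851,648.8000 + R$751,089.3863… = R$7,475,498.19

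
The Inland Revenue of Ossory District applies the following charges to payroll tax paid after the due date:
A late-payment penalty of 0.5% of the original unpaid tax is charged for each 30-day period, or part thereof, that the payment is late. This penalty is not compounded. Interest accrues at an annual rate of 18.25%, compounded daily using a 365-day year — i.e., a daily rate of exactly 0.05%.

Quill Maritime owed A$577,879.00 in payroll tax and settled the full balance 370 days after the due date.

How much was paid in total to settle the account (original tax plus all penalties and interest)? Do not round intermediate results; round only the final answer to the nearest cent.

Penalty periods: ⌈370/30⌉ = 13; penalty = 13 × 0.5% × A$577,879.00 = A$37,562.14…
Interest: A$577,879.00 × ((1 + 0.0005)^370 − 1) = A$577,879.00 × 0.20316281… = A$117,403.5221…
Total = A$577,879.00 + A$37,562.1350 + A$117,403.5221… = A$732,844.66

A$732,844.66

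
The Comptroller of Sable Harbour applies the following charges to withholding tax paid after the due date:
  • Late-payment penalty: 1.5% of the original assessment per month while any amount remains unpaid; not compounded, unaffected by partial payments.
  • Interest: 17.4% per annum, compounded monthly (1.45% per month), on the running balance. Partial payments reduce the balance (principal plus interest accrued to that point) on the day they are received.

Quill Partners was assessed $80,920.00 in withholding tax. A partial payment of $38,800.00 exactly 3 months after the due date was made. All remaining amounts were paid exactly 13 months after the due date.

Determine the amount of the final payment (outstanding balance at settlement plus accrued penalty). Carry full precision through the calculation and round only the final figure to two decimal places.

$68,545.39

Balance at month 3: $80,920.0000 × (1 + 0.0145)^3 = $84,491.3070…
After $38,800.00 payment: $84,491.3070… − $38,800.00 = $45,691.3070…
Balance at month 13: $45,691.3070… × (1 + 0.0145)^10 = $52,765.9905…
Penalty: 13 × 1.5% × $80,920.00 = $15,779.40
Final settlement = outstanding balance + penalty = $52,765.9905… + $15,779.40 = $68,545.39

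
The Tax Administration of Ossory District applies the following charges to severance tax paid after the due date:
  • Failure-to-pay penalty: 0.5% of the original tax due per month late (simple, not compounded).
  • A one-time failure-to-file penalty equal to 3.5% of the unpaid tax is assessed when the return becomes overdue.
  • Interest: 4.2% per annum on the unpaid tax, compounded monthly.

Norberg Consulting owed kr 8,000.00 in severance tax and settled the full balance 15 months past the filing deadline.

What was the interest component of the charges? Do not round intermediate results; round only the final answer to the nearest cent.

kr 430.45

Interest (4.2%/yr ÷ 12 = 0.35%/month): kr 8,000.00 × ((1 + 0.0035)^15 − 1) = kr 430.4477…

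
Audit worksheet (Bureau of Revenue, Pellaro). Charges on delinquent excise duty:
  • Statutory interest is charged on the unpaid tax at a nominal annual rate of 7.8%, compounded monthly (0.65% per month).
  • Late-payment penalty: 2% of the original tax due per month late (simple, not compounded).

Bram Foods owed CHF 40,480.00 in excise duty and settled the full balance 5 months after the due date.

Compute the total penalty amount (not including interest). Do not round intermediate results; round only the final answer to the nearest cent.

CHF 4,048.00

Late-payment penalty: 5 × 2% × CHF 40,480.00 = CHF 4,048.00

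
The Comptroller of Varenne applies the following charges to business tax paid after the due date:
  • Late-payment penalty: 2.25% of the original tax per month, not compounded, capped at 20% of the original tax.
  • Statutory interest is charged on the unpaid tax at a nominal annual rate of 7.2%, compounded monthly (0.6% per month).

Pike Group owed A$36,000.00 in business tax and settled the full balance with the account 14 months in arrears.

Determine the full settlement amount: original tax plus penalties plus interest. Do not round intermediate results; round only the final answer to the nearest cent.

A$46,344.81

Penalty (uncapped): 14 × 2.25% × A$36,000.00 = A$11,340.00; cap = 20% × A$36,000.00 = A$7,200.00 → penalty = A$7,200.00
Interest: A$36,000.00 × ((1 + 0.006)^14 − 1) = A$36,000.00 × 0.0873559… = A$3,144.8137…
Total = A$36,000.00 + A$7,200.0000 + A$3,144.8137… = A$46,344.81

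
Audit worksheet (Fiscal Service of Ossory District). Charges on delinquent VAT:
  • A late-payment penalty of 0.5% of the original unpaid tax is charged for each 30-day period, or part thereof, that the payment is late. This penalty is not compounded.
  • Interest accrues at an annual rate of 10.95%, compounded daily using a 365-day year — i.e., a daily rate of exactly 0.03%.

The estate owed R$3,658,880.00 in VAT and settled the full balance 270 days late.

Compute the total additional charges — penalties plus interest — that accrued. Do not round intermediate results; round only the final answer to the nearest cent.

R$473,304.39

Penalty periods: ⌈270/30⌉ = 9; penalty = 9 × 0.5% × R$3,658,880.00 = R$164,649.60
Interest: R$3,658,880.00 × ((1 + 0.0003)^270 − 1) = R$3,658,880.00 × 0.08435772… = R$308,654.7898…
Penalties + interest = R$164,649.6000 + R$308,654.7898… = R$473,304.39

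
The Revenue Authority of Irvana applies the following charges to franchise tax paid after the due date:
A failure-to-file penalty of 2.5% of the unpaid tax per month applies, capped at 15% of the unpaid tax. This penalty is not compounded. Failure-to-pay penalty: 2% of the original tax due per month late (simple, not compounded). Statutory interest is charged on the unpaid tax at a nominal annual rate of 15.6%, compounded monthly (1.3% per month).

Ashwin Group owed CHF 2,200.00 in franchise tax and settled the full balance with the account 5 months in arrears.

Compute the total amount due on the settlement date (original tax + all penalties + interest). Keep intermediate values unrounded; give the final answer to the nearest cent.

CHF 2,841.77

Failure-to-file: 5 × 2.5% × CHF 2,200.00 = CHF 275.00 (under the 15% cap)
Failure-to-pay penalty = 2% × CHF 2,200.00 × 5 mo = CHF 220.00
Interest: CHF 2,200.00 × ((1 + 0.013)^5 − 1) = CHF 2,200.00 × 0.0667121… = CHF 146.7666…
Total = CHF 2,200.00 + CHF 495.0000 + CHF 146.7666… = CHF 2,841.77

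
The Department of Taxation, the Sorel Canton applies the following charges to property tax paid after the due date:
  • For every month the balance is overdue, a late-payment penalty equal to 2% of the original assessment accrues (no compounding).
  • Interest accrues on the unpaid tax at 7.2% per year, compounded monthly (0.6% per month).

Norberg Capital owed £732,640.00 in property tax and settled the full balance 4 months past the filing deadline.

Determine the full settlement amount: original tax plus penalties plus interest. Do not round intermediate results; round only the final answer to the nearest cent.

£808,993.44

Late-payment penalty = 2% × £732,640.00 × 4 mo = £58,611.20
Interest: £732,640.00 × ((1 + 0.006)^4 − 1) = £732,640.00 × 0.0242169… = £17,742.2442…
Total = £732,640.00 + £58,611.2000 + £17,742.2442… = £808,993.44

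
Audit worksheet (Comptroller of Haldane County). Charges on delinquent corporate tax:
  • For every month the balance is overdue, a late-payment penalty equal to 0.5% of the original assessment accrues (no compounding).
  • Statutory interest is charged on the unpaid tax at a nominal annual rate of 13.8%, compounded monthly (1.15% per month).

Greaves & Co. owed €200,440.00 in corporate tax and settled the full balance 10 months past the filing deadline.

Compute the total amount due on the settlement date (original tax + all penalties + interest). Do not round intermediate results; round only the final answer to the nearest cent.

€234,742.80

Late-payment penalty: 10 × 0.5% × €200,440.00 = €10,022.00
Interest: €200,440.00 × ((1 + 0.0115)^10 − 1) = €200,440.00 × 0.1211375… = €24,280.7963…
Total = €200,440.00 + €10,022.0000 + €24,280.7963… = €234,742.80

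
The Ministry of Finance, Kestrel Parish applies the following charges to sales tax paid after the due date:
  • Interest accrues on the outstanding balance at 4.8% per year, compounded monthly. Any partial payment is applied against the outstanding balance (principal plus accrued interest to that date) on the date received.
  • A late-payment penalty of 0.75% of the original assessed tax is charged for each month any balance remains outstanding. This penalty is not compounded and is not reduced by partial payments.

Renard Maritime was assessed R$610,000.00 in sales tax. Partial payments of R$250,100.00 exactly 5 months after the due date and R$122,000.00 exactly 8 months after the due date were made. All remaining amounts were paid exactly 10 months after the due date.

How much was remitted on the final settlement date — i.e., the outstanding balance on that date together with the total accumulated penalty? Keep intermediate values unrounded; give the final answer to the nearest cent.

Monthly rate = 4.8% ÷ 12 = 0.4%
Balance at month 5: R$610,000.0000 × (1 + 0.004)^5 = R$622,297.9912…
After R$250,100.00 payment: R$622,297.9912… − R$250,100.00 = R$372,197.9912…
Balance at month 8: R$372,197.9912… × (1 + 0.004)^3 = R$376,682.2564…
After R$122,000.00 payment: R$376,682.2564… − R$122,000.00 = R$254,682.2564…
Balance at month 10: R$254,682.2564… × (1 + 0.004)^2 = R$256,723.7894…
Penalty: 10 × 0.75% × R$610,000.00 = R$45,750.00
Final settlement = outstanding balance + penalty = R$256,723.7894… + R$45,750.00 = R$302,473.79

R$302,473.79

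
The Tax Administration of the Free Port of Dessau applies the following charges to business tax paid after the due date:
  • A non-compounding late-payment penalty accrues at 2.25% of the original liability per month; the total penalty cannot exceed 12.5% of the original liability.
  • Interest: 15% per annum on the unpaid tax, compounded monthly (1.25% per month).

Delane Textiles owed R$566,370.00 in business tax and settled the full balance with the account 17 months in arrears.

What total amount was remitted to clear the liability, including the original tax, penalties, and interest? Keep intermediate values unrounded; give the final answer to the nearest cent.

R$770,341.45

Penalty (uncapped): 17 × 2.25% × R$566,370.00 = R$216,636.53…; cap = 12.5% × R$566,370.00 = R$70,796.25 → penalty = R$70,796.25
Interest: R$566,370.00 × ((1 + 0.0125)^17 − 1) = R$566,370.00 × 0.2351382… = R$133,175.2037…
Total = R$566,370.00 + R$70,796.2500 + R$133,175.2037… = R$770,341.45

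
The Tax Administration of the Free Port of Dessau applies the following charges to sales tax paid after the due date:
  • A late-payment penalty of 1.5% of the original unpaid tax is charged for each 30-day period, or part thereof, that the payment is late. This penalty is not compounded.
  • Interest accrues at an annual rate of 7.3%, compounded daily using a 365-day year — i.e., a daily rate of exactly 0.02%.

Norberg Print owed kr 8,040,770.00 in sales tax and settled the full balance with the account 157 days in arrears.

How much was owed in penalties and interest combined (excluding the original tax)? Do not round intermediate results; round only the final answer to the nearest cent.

kr 980,129.18

Penalty periods: ⌈157/30⌉ = 6; penalty = 6 × 1.5% × kr 8,040,770.00 = kr 723,669.30
Interest: kr 8,040,770.00 × ((1 + 0.0002)^157 − 1) = kr 8,040,770.00 × 0.03189494… = kr 256,459.8839…
Penalties + interest = kr 723,669.3000 + kr 256,459.8839… = kr 980,129.18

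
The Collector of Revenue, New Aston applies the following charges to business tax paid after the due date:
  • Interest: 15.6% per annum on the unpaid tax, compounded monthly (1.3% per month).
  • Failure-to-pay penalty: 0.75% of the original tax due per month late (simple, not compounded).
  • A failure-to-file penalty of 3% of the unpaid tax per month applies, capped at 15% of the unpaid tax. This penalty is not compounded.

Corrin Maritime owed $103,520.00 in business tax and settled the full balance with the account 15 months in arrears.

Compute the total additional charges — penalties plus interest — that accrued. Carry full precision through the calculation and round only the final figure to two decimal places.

Failure-to-file: 15 × 3% × $103,520.00 = $46,584.00, capped at 15% × $103,520.00 = $15,528.00
Failure-to-pay penalty: 15 × 0.75% × $103,520.00 = $11,646.00
Interest: $103,520.00 × ((1 + 0.013)^15 − 1) = $103,520.00 × 0.2137848… = $22,130.9984…
Penalties + interest = $27,174.0000 + $22,130.9984… = $49,305.00

$49,305.00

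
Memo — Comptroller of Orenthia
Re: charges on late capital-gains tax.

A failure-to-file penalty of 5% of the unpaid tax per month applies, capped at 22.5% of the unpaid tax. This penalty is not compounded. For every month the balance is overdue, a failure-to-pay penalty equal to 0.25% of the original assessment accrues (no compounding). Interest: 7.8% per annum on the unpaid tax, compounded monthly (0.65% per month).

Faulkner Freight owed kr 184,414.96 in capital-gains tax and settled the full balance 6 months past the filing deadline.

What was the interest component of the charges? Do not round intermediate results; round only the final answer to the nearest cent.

Interest: kr 184,414.96 × ((1 + 0.0065)^6 − 1) = kr 184,414.96 × 0.0396393… = kr 7,310.0743…

kr 7,310.07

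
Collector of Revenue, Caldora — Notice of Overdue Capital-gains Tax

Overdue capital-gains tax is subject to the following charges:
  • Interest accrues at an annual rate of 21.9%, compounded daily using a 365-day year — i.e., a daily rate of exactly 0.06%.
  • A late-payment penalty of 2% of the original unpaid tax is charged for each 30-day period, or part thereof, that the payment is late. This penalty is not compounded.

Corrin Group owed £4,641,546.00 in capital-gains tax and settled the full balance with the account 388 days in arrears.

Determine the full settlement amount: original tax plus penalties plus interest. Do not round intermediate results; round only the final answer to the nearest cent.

Penalty periods: ⌈388/30⌉ = 13; penalty = 13 × 2% × £4,641,546.00 = £1,206,801.96
Interest: £4,641,546.00 × ((1 + 0.0006)^388 − 1) = £4,641,546.00 × 0.26204092… = £1,216,274.9818…
Total = £4,641,546.00 + £1,206,801.9600 + £1,216,274.9818… = £7,064,622.94

£7,064,622.94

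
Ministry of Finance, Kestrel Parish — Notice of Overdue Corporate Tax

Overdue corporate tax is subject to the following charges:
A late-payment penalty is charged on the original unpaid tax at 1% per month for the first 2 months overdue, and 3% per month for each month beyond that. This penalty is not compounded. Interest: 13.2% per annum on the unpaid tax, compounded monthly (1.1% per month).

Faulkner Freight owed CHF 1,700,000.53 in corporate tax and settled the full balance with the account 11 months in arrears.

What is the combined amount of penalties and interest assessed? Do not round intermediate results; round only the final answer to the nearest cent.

CHF 710,395.41

Penalty, months 1–2: 2 × 1% × CHF 1,700,000.53 = CHF 34,000.01…
Penalty, months 3–11: 9 × 3% × CHF 1,700,000.53 = CHF 459,000.14…
Interest: CHF 1,700,000.53 × ((1 + 0.011)^11 − 1) = CHF 1,700,000.53 × 0.1278795… = CHF 217,395.2548…
Penalties + interest = CHF 493,000.1537 + CHF 217,395.2548… = CHF 710,395.41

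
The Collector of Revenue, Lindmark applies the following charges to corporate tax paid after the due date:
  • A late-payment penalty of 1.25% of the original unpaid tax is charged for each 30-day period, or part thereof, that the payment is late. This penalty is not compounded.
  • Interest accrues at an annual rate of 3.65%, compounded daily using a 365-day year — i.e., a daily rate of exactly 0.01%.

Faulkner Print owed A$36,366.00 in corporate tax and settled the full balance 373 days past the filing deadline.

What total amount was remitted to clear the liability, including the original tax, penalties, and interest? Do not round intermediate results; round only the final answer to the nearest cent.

A$43,657.47

Penalty periods: ⌈373/30⌉ = 13; penalty = 13 × 1.25% × A$36,366.00 = A$5,909.48…
Interest: A$36,366.00 × ((1 + 0.0001)^373 − 1) = A$36,366.00 × 0.03800244… = A$1,381.9967…
Total = A$36,366.00 + A$5,909.4750 + A$1,381.9967… = A$43,657.47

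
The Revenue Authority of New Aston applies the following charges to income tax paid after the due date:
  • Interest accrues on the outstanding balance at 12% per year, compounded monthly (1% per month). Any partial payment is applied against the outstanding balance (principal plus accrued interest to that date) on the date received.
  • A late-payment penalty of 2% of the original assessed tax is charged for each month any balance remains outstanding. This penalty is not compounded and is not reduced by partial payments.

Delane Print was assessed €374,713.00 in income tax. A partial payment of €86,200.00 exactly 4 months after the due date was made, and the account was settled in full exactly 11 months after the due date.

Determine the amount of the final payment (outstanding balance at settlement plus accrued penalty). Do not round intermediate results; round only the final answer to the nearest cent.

€408,074.23

Balance at month 4: €374,713.0000 × (1 + 0.01)^4 = €389,927.8504…
After €86,200.00 payment: €389,927.8504… − €86,200.00 = €303,727.8504…
Balance at month 11: €303,727.8504… × (1 + 0.01)^7 = €325,637.3658…
Penalty: 11 × 2% × €374,713.00 = €82,436.86
Final settlement = outstanding balance + penalty = €325,637.3658… + €82,436.86 = €408,074.23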